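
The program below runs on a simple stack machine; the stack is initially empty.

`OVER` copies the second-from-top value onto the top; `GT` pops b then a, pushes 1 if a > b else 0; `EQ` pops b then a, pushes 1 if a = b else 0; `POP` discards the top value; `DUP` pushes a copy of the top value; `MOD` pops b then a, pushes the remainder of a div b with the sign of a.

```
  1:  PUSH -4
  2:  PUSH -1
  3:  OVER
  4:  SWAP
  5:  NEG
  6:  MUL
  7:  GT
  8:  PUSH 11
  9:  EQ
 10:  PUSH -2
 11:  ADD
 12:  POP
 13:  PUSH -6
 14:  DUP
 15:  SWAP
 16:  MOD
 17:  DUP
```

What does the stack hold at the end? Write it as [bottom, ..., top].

PUSH -4 : [-4]
PUSH -1 : [-4, -1]
OVER    : [-4, -1, -4]
SWAP    : [-4, -4, -1]
NEG     : [-4, -4, 1]
MUL     : [-4, -4]
GT      : [0]
PUSH 11 : [0, 11]
EQ      : [0]
PUSH -2 : [0, -2]
ADD     : [-2]
POP     : []
PUSH -6 : [-6]
DUP     : [-6, -6]
SWAP    : [-6, -6]
MOD     : [0]
DUP     : [0, 0]

[0, 0]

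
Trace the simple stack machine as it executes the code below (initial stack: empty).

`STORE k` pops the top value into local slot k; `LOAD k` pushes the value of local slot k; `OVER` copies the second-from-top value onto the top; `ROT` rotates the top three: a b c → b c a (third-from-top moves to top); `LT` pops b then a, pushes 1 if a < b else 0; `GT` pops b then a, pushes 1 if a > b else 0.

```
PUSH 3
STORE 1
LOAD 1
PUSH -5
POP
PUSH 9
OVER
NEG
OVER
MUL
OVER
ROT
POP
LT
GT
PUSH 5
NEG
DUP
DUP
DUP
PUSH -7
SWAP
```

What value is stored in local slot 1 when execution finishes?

PUSH 3  -> 3
STORE 1 -> (empty)
LOAD 1  -> 3
PUSH -5 -> 3 -5
POP     -> 3
PUSH 9  -> 3 9
OVER    -> 3 9 3
NEG     -> 3 9 -3
OVER    -> 3 9 -3 9
MUL     -> 3 9 -27
OVER    -> 3 9 -27 9
ROT     -> 3 -27 9 9
POP     -> 3 -27 9
LT      -> 3 1
GT      -> 1
PUSH 5  -> 1 5
NEG     -> 1 -5
DUP     -> 1 -5 -5
DUP     -> 1 -5 -5 -5
DUP     -> 1 -5 -5 -5 -5
PUSH -7 -> 1 -5 -5 -5 -5 -7
SWAP    -> 1 -5 -5 -5 -7 -5

3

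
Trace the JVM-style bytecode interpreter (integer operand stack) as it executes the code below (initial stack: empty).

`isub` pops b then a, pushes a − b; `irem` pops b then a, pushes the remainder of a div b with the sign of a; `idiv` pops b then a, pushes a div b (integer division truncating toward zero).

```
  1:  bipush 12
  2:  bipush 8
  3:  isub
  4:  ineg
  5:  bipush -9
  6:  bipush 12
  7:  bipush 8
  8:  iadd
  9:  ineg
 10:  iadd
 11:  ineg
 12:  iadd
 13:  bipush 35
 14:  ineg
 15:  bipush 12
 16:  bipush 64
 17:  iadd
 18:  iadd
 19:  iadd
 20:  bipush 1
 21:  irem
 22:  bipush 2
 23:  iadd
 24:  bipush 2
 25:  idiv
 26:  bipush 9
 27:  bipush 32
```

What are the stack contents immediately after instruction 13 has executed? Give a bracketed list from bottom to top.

bipush 12 : 12
bipush 8  : 12 8
isub      : 4
ineg      : -4
bipush -9 : -4 -9
bipush 12 : -4 -9 12
bipush 8  : -4 -9 12 8
iadd      : -4 -9 20
ineg      : -4 -9 -20
iadd      : -4 -29
ineg      : -4 29
iadd      : 25
bipush 35 : 25 35

[25, 35]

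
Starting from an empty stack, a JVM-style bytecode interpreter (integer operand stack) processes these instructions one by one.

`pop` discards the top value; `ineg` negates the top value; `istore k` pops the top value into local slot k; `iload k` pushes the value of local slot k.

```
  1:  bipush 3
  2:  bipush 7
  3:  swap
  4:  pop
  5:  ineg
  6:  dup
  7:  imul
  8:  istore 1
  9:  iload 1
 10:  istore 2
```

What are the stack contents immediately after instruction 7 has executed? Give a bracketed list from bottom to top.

[49]

bipush 3  [3]
bipush 7  [3, 7]
swap      [7, 3]
pop       [7]
ineg      [-7]
dup       [-7, -7]
imul      [49]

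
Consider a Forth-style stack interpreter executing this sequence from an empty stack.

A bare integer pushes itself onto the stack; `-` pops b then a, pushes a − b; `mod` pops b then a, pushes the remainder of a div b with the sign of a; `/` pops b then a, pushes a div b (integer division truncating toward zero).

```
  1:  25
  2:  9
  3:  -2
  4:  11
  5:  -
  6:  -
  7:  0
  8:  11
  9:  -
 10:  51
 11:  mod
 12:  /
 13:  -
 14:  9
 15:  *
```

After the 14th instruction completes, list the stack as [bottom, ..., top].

[27, 9]

25  → 25
9   → 25 9
-2  → 25 9 -2
11  → 25 9 -2 11
-   → 25 9 -13
-   → 25 22
0   → 25 22 0
11  → 25 22 0 11
-   → 25 22 -11
51  → 25 22 -11 51
mod → 25 22 -11
/   → 25 -2
-   → 27
9   → 27 9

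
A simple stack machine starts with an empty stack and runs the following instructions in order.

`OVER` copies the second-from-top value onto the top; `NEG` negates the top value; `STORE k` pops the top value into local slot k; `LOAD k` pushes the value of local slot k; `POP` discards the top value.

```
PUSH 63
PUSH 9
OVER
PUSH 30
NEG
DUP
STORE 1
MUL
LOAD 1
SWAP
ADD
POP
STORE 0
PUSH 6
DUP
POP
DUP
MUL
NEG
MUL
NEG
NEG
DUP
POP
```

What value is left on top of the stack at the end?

PUSH 63  63
PUSH 9   63 9
OVER     63 9 63
PUSH 30  63 9 63 30
NEG      63 9 63 -30
DUP      63 9 63 -30 -30
STORE 1  63 9 63 -30
MUL      63 9 -1890
LOAD 1   63 9 -1890 -30
SWAP     63 9 -30 -1890
ADD      63 9 -1920
POP      63 9
STORE 0  63
PUSH 6   63 6
DUP      63 6 6
POP      63 6
DUP      63 6 6
MUL      63 36
NEG      63 -36
MUL      -2268
NEG      2268
NEG      -2268
DUP      -2268 -2268
POP      -2268

-2268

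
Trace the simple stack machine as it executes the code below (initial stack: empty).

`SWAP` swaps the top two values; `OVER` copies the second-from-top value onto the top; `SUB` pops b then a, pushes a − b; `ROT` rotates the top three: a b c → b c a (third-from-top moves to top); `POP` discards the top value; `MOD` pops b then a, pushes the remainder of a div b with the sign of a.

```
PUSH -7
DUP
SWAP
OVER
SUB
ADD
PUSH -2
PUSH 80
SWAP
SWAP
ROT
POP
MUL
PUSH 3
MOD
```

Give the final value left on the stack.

PUSH -7 -> -7
DUP     -> -7 -7
SWAP    -> -7 -7
OVER    -> -7 -7 -7
SUB     -> -7 0
ADD     -> -7
PUSH -2 -> -7 -2
PUSH 80 -> -7 -2 80
SWAP    -> -7 80 -2
SWAP    -> -7 -2 80
ROT     -> -2 80 -7
POP     -> -2 80
MUL     -> -160
PUSH 3  -> -160 3
MOD     -> -1

-1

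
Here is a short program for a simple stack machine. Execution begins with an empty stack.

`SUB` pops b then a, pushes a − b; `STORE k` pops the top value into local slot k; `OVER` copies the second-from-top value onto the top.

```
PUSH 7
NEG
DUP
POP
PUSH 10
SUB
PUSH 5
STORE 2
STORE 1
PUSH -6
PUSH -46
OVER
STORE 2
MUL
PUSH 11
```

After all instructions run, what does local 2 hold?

-6

PUSH 7    7
NEG       -7
DUP       -7 -7
POP       -7
PUSH 10   -7 10
SUB       -17
PUSH 5    -17 5
STORE 2   -17
STORE 1   (empty)
PUSH -6   -6
PUSH -46  -6 -46
OVER      -6 -46 -6
STORE 2   -6 -46
MUL       276
PUSH 11   276 11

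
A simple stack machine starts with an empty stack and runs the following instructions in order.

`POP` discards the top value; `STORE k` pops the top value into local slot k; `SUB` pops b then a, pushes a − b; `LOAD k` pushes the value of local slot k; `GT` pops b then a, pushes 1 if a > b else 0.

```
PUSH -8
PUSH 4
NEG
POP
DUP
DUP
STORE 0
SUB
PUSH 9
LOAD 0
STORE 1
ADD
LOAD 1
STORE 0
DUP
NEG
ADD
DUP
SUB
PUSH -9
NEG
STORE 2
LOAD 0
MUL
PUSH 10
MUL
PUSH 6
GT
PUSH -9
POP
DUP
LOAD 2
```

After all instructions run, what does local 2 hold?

PUSH -8 -> -8
PUSH 4  -> -8 4
NEG     -> -8 -4
POP     -> -8
DUP     -> -8 -8
DUP     -> -8 -8 -8
STORE 0 -> -8 -8
SUB     -> 0
PUSH 9  -> 0 9
LOAD 0  -> 0 9 -8
STORE 1 -> 0 9
ADD     -> 9
LOAD 1  -> 9 -8
STORE 0 -> 9
DUP     -> 9 9
NEG     -> 9 -9
ADD     -> 0
DUP     -> 0 0
SUB     -> 0
PUSH -9 -> 0 -9
NEG     -> 0 9
STORE 2 -> 0
LOAD 0  -> 0 -8
MUL     -> 0
PUSH 10 -> 0 10
MUL     -> 0
PUSH 6  -> 0 6
GT      -> 0
PUSH -9 -> 0 -9
POP     -> 0
DUP     -> 0 0
LOAD 2  -> 0 0 9

9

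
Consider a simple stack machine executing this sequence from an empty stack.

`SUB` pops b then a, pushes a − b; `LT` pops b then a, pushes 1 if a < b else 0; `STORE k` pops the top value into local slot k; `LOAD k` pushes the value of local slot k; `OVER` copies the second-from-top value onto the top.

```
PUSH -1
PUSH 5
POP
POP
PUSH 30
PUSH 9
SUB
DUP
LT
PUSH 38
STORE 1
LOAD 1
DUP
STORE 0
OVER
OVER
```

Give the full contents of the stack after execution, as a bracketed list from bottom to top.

PUSH -1 -> [-1]
PUSH 5  -> [-1, 5]
POP     -> [-1]
POP     -> []
PUSH 30 -> [30]
PUSH 9  -> [30, 9]
SUB     -> [21]
DUP     -> [21, 21]
LT      -> [0]
PUSH 38 -> [0, 38]
STORE 1 -> [0]
LOAD 1  -> [0, 38]
DUP     -> [0, 38, 38]
STORE 0 -> [0, 38]
OVER    -> [0, 38, 0]
OVER    -> [0, 38, 0, 38]

[0, 38, 0, 38]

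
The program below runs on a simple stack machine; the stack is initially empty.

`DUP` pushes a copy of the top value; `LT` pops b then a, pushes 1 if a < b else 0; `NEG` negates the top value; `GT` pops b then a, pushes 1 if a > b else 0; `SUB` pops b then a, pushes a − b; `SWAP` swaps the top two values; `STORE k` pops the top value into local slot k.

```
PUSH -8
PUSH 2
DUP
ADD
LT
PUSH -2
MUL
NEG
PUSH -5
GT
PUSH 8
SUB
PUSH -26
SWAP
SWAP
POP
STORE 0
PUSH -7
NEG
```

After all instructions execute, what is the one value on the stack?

PUSH -8   [-8]
PUSH 2    [-8, 2]
DUP       [-8, 2, 2]
ADD       [-8, 4]
LT        [1]
PUSH -2   [1, -2]
MUL       [-2]
NEG       [2]
PUSH -5   [2, -5]
GT        [1]
PUSH 8    [1, 8]
SUB       [-7]
PUSH -26  [-7, -26]
SWAP      [-26, -7]
SWAP      [-7, -26]
POP       [-7]
STORE 0   []
PUSH -7   [-7]
NEG       [7]

7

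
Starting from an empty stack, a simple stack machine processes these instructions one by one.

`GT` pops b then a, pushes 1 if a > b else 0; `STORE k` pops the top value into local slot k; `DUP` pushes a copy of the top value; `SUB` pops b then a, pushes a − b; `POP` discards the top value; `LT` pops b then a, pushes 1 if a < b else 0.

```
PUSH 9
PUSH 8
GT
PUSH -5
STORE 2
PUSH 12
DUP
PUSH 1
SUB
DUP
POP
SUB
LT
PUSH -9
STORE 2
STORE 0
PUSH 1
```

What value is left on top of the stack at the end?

1

PUSH 9   [9]
PUSH 8   [9, 8]
GT       [1]
PUSH -5  [1, -5]
STORE 2  [1]
PUSH 12  [1, 12]
DUP      [1, 12, 12]
PUSH 1   [1, 12, 12, 1]
SUB      [1, 12, 11]
DUP      [1, 12, 11, 11]
POP      [1, 12, 11]
SUB      [1, 1]
LT       [0]
PUSH -9  [0, -9]
STORE 2  [0]
STORE 0  []
PUSH 1   [1]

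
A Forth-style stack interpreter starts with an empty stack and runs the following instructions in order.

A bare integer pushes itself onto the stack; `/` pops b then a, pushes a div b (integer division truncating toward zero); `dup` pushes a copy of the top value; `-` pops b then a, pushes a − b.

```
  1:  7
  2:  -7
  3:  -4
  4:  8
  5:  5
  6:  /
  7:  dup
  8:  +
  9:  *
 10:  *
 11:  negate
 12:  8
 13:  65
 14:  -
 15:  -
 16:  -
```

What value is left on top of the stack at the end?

6

7      -> [7]
-7     -> [7, -7]
-4     -> [7, -7, -4]
8      -> [7, -7, -4, 8]
5      -> [7, -7, -4, 8, 5]
/      -> [7, -7, -4, 1]
dup    -> [7, -7, -4, 1, 1]
+      -> [7, -7, -4, 2]
*      -> [7, -7, -8]
*      -> [7, 56]
negate -> [7, -56]
8      -> [7, -56, 8]
65     -> [7, -56, 8, 65]
-      -> [7, -56, -57]
-      -> [7, 1]
-      -> [6]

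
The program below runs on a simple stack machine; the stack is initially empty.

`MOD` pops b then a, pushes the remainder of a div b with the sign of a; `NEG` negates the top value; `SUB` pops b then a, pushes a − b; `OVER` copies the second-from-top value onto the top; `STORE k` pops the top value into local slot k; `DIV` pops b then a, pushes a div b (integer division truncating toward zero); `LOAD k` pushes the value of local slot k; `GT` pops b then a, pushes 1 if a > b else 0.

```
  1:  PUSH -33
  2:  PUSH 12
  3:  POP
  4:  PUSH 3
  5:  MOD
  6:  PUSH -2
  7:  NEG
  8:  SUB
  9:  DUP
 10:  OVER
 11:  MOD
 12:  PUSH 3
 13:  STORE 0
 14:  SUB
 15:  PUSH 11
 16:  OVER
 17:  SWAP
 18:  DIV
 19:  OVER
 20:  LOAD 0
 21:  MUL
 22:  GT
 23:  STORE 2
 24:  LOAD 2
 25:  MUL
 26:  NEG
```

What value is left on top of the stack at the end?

2

PUSH -33 -> [-33]
PUSH 12  -> [-33, 12]
POP      -> [-33]
PUSH 3   -> [-33, 3]
MOD      -> [0]
PUSH -2  -> [0, -2]
NEG      -> [0, 2]
SUB      -> [-2]
DUP      -> [-2, -2]
OVER     -> [-2, -2, -2]
MOD      -> [-2, 0]
PUSH 3   -> [-2, 0, 3]
STORE 0  -> [-2, 0]
SUB      -> [-2]
PUSH 11  -> [-2, 11]
OVER     -> [-2, 11, -2]
SWAP     -> [-2, -2, 11]
DIV      -> [-2, 0]
OVER     -> [-2, 0, -2]
LOAD 0   -> [-2, 0, -2, 3]
MUL      -> [-2, 0, -6]
GT       -> [-2, 1]
STORE 2  -> [-2]
LOAD 2   -> [-2, 1]
MUL      -> [-2]
NEG      -> [2]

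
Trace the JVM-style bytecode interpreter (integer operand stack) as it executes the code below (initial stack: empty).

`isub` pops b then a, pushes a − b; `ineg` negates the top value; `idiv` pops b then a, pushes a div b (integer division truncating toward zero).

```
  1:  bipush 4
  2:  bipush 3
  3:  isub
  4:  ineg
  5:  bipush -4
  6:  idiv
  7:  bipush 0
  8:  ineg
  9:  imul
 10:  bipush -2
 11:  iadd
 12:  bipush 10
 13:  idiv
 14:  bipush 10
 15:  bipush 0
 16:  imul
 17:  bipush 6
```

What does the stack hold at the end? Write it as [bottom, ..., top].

bipush 4  : 4
bipush 3  : 4 3
isub      : 1
ineg      : -1
bipush -4 : -1 -4
idiv      : 0
bipush 0  : 0 0
ineg      : 0 0
imul      : 0
bipush -2 : 0 -2
iadd      : -2
bipush 10 : -2 10
idiv      : 0
bipush 10 : 0 10
bipush 0  : 0 10 0
imul      : 0 0
bipush 6  : 0 0 6

[0, 0, 6]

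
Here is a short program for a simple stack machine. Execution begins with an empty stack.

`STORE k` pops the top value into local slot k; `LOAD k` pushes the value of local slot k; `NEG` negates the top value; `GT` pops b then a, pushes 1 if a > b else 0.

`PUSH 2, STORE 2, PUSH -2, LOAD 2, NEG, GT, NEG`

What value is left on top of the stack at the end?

PUSH 2  → 2
STORE 2 → (empty)
PUSH -2 → -2
LOAD 2  → -2 2
NEG     → -2 -2
GT      → 0
NEG     → 0

0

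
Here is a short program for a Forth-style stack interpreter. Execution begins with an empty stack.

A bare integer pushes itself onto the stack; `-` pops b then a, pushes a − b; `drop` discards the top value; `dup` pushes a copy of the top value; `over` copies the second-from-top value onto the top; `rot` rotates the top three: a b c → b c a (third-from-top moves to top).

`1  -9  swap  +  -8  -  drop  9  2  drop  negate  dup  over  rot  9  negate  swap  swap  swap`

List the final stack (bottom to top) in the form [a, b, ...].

[-9, -9, -9, -9]

1      → 1
-9     → 1 -9
swap   → -9 1
+      → -8
-8     → -8 -8
-      → 0
drop   → (empty)
9      → 9
2      → 9 2
drop   → 9
negate → -9
dup    → -9 -9
over   → -9 -9 -9
rot    → -9 -9 -9
9      → -9 -9 -9 9
negate → -9 -9 -9 -9
swap   → -9 -9 -9 -9
swap   → -9 -9 -9 -9
swap   → -9 -9 -9 -9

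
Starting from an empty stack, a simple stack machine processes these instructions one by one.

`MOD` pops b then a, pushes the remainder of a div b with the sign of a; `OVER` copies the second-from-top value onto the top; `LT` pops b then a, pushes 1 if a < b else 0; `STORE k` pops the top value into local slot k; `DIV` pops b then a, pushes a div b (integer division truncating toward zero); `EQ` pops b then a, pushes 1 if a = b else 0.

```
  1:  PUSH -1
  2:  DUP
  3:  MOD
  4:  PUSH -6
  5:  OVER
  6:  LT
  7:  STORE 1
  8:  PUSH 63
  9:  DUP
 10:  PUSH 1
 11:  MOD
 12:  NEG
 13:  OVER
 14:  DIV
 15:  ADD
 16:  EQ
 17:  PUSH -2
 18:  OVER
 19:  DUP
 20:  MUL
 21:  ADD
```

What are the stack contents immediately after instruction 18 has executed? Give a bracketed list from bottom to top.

PUSH -1 : [-1]
DUP     : [-1, -1]
MOD     : [0]
PUSH -6 : [0, -6]
OVER    : [0, -6, 0]
LT      : [0, 1]
STORE 1 : [0]
PUSH 63 : [0, 63]
DUP     : [0, 63, 63]
PUSH 1  : [0, 63, 63, 1]
MOD     : [0, 63, 0]
NEG     : [0, 63, 0]
OVER    : [0, 63, 0, 63]
DIV     : [0, 63, 0]
ADD     : [0, 63]
EQ      : [0]
PUSH -2 : [0, -2]
OVER    : [0, -2, 0]

[0, -2, 0]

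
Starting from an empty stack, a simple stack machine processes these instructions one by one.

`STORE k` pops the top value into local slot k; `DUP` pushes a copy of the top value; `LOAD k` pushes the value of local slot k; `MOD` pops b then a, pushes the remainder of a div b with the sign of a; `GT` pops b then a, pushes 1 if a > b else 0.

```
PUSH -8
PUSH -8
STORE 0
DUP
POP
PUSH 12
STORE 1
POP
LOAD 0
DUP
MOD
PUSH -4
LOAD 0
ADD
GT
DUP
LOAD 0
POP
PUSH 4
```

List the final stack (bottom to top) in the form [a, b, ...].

[1, 1, 4]

PUSH -8 : -8
PUSH -8 : -8 -8
STORE 0 : -8
DUP     : -8 -8
POP     : -8
PUSH 12 : -8 12
STORE 1 : -8
POP     : (empty)
LOAD 0  : -8
DUP     : -8 -8
MOD     : 0
PUSH -4 : 0 -4
LOAD 0  : 0 -4 -8
ADD     : 0 -12
GT      : 1
DUP     : 1 1
LOAD 0  : 1 1 -8
POP     : 1 1
PUSH 4  : 1 1 4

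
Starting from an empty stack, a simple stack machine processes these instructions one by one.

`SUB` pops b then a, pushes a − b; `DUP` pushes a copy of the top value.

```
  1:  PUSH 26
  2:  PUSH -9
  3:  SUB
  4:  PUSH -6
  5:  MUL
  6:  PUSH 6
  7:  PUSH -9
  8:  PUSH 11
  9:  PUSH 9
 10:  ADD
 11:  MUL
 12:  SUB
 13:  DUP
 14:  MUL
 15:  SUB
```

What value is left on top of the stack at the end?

-34806

PUSH 26 -> [26]
PUSH -9 -> [26, -9]
SUB     -> [35]
PUSH -6 -> [35, -6]
MUL     -> [-210]
PUSH 6  -> [-210, 6]
PUSH -9 -> [-210, 6, -9]
PUSH 11 -> [-210, 6, -9, 11]
PUSH 9  -> [-210, 6, -9, 11, 9]
ADD     -> [-210, 6, -9, 20]
MUL     -> [-210, 6, -180]
SUB     -> [-210, 186]
DUP     -> [-210, 186, 186]
MUL     -> [-210, 34596]
SUB     -> [-34806]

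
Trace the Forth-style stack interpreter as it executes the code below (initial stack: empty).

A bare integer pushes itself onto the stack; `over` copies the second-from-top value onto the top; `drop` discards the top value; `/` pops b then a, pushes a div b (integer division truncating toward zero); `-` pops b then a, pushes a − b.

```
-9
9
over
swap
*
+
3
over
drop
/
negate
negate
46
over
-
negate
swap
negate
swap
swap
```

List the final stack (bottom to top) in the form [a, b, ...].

[-76, 30]

-9     → -9
9      → -9 9
over   → -9 9 -9
swap   → -9 -9 9
*      → -9 -81
+      → -90
3      → -90 3
over   → -90 3 -90
drop   → -90 3
/      → -30
negate → 30
negate → -30
46     → -30 46
over   → -30 46 -30
-      → -30 76
negate → -30 -76
swap   → -76 -30
negate → -76 30
swap   → 30 -76
swap   → -76 30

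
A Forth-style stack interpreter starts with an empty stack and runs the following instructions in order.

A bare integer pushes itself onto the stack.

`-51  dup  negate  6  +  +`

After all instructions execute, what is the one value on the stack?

-51    -> -51
dup    -> -51 -51
negate -> -51 51
6      -> -51 51 6
+      -> -51 57
+      -> 6

6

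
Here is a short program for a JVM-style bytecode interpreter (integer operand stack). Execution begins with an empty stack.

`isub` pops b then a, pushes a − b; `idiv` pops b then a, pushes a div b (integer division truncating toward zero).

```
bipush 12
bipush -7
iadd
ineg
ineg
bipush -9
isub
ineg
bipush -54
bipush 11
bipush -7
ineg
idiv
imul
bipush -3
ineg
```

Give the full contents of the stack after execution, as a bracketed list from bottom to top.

bipush 12  : 12
bipush -7  : 12 -7
iadd       : 5
ineg       : -5
ineg       : 5
bipush -9  : 5 -9
isub       : 14
ineg       : -14
bipush -54 : -14 -54
bipush 11  : -14 -54 11
bipush -7  : -14 -54 11 -7
ineg       : -14 -54 11 7
idiv       : -14 -54 1
imul       : -14 -54
bipush -3  : -14 -54 -3
ineg       : -14 -54 3

[-14, -54, 3]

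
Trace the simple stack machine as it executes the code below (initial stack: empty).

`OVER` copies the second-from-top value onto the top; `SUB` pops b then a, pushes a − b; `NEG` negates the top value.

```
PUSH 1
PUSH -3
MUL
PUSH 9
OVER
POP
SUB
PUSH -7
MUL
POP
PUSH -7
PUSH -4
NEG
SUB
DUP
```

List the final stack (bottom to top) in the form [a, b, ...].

PUSH 1  → [1]
PUSH -3 → [1, -3]
MUL     → [-3]
PUSH 9  → [-3, 9]
OVER    → [-3, 9, -3]
POP     → [-3, 9]
SUB     → [-12]
PUSH -7 → [-12, -7]
MUL     → [84]
POP     → []
PUSH -7 → [-7]
PUSH -4 → [-7, -4]
NEG     → [-7, 4]
SUB     → [-11]
DUP     → [-11, -11]

[-11, -11]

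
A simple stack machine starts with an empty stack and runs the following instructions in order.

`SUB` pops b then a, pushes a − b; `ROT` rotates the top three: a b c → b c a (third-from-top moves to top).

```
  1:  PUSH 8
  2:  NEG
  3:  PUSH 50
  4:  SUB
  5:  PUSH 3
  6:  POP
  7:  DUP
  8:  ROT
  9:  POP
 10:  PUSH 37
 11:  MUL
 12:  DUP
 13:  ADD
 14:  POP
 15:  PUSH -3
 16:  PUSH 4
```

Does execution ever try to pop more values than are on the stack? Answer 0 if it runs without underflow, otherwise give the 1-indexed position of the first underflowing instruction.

8

PUSH 8  -> [8]
NEG     -> [-8]
PUSH 50 -> [-8, 50]
SUB     -> [-58]
PUSH 3  -> [-58, 3]
POP     -> [-58]
DUP     -> [-58, -58]
ROT  — needs 3 operands, stack has 2 → underflow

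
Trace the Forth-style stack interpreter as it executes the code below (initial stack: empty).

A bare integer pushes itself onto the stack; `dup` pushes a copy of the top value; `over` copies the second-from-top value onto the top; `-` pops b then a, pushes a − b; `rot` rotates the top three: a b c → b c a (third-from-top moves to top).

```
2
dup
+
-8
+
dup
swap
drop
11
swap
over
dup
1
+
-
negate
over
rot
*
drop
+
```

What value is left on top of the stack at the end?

12

2      -> [2]
dup    -> [2, 2]
+      -> [4]
-8     -> [4, -8]
+      -> [-4]
dup    -> [-4, -4]
swap   -> [-4, -4]
drop   -> [-4]
11     -> [-4, 11]
swap   -> [11, -4]
over   -> [11, -4, 11]
dup    -> [11, -4, 11, 11]
1      -> [11, -4, 11, 11, 1]
+      -> [11, -4, 11, 12]
-      -> [11, -4, -1]
negate -> [11, -4, 1]
over   -> [11, -4, 1, -4]
rot    -> [11, 1, -4, -4]
*      -> [11, 1, 16]
drop   -> [11, 1]
+      -> [12]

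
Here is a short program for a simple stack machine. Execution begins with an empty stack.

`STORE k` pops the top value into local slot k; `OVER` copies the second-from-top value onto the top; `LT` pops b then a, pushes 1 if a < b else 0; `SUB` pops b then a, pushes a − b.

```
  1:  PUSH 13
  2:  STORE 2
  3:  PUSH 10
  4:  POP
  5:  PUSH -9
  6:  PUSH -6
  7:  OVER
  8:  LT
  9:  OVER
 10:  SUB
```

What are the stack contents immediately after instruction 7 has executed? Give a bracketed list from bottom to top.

[-9, -6, -9]

PUSH 13 -> 13
STORE 2 -> (empty)
PUSH 10 -> 10
POP     -> (empty)
PUSH -9 -> -9
PUSH -6 -> -9 -6
OVER    -> -9 -6 -9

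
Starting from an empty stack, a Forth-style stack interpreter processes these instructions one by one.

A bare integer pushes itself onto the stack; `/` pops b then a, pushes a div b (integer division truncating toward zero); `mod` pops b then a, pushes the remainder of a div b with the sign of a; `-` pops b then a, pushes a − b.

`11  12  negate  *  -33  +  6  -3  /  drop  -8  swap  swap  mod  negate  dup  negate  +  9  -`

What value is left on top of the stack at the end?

11      [11]
12      [11, 12]
negate  [11, -12]
*       [-132]
-33     [-132, -33]
+       [-165]
6       [-165, 6]
-3      [-165, 6, -3]
/       [-165, -2]
drop    [-165]
-8      [-165, -8]
swap    [-8, -165]
swap    [-165, -8]
mod     [-5]
negate  [5]
dup     [5, 5]
negate  [5, -5]
+       [0]
9       [0, 9]
-       [-9]

-9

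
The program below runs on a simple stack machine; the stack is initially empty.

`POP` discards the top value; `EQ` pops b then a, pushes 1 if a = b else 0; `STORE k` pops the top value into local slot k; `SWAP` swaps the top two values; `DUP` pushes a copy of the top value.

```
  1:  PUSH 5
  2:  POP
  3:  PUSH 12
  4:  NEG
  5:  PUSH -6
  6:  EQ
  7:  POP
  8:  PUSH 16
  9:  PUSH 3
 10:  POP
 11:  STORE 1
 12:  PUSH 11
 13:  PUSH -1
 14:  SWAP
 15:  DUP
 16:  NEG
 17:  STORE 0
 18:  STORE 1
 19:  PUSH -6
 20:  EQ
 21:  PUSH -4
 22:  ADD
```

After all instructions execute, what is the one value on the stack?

PUSH 5   [5]
POP      []
PUSH 12  [12]
NEG      [-12]
PUSH -6  [-12, -6]
EQ       [0]
POP      []
PUSH 16  [16]
PUSH 3   [16, 3]
POP      [16]
STORE 1  []
PUSH 11  [11]
PUSH -1  [11, -1]
SWAP     [-1, 11]
DUP      [-1, 11, 11]
NEG      [-1, 11, -11]
STORE 0  [-1, 11]
STORE 1  [-1]
PUSH -6  [-1, -6]
EQ       [0]
PUSH -4  [0, -4]
ADD      [-4]

-4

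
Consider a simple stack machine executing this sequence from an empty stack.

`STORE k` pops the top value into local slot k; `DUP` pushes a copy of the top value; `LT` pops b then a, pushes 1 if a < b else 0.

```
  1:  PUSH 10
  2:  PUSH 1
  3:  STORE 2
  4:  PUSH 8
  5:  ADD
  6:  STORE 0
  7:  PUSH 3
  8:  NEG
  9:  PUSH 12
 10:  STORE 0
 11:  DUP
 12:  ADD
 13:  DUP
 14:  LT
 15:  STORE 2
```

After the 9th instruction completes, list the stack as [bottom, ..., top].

[-3, 12]

PUSH 10 → [10]
PUSH 1  → [10, 1]
STORE 2 → [10]
PUSH 8  → [10, 8]
ADD     → [18]
STORE 0 → []
PUSH 3  → [3]
NEG     → [-3]
PUSH 12 → [-3, 12]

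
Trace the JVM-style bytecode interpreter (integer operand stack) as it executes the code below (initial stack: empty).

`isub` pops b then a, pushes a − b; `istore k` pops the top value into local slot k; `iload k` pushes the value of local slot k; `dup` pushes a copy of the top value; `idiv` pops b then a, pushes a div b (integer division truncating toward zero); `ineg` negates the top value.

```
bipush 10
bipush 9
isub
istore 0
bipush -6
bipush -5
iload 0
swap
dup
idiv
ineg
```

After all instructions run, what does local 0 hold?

1

bipush 10 → [10]
bipush 9  → [10, 9]
isub      → [1]
istore 0  → []
bipush -6 → [-6]
bipush -5 → [-6, -5]
iload 0   → [-6, -5, 1]
swap      → [-6, 1, -5]
dup       → [-6, 1, -5, -5]
idiv      → [-6, 1, 1]
ineg      → [-6, 1, -1]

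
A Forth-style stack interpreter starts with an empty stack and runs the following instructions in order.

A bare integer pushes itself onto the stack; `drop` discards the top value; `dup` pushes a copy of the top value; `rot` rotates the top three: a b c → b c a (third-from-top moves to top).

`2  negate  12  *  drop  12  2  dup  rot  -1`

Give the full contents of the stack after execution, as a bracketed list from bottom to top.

2       2
negate  -2
12      -2 12
*       -24
drop    (empty)
12      12
2       12 2
dup     12 2 2
rot     2 2 12
-1      2 2 12 -1

[2, 2, 12, -1]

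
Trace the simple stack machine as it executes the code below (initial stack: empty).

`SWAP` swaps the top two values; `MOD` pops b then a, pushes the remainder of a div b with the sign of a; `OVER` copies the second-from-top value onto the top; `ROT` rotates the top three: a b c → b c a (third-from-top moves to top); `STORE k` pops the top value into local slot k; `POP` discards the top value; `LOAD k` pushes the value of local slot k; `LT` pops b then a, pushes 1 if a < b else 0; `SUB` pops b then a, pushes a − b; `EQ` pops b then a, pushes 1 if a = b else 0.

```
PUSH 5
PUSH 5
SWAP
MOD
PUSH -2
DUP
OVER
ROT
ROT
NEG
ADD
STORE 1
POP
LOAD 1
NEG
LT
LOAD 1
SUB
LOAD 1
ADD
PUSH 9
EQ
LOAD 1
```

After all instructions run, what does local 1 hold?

PUSH 5  → 5
PUSH 5  → 5 5
SWAP    → 5 5
MOD     → 0
PUSH -2 → 0 -2
DUP     → 0 -2 -2
OVER    → 0 -2 -2 -2
ROT     → 0 -2 -2 -2
ROT     → 0 -2 -2 -2
NEG     → 0 -2 -2 2
ADD     → 0 -2 0
STORE 1 → 0 -2
POP     → 0
LOAD 1  → 0 0
NEG     → 0 0
LT      → 0
LOAD 1  → 0 0
SUB     → 0
LOAD 1  → 0 0
ADD     → 0
PUSH 9  → 0 9
EQ      → 0
LOAD 1  → 0 0

0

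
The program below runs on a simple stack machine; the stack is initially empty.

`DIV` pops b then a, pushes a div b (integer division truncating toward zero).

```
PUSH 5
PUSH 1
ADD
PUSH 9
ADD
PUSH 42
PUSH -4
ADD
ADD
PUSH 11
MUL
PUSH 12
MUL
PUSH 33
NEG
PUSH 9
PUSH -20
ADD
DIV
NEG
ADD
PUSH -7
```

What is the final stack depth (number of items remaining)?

2

PUSH 5   -> 5
PUSH 1   -> 5 1
ADD      -> 6
PUSH 9   -> 6 9
ADD      -> 15
PUSH 42  -> 15 42
PUSH -4  -> 15 42 -4
ADD      -> 15 38
ADD      -> 53
PUSH 11  -> 53 11
MUL      -> 583
PUSH 12  -> 583 12
MUL      -> 6996
PUSH 33  -> 6996 33
NEG      -> 6996 -33
PUSH 9   -> 6996 -33 9
PUSH -20 -> 6996 -33 9 -20
ADD      -> 6996 -33 -11
DIV      -> 6996 3
NEG      -> 6996 -3
ADD      -> 6993
PUSH -7  -> 6993 -7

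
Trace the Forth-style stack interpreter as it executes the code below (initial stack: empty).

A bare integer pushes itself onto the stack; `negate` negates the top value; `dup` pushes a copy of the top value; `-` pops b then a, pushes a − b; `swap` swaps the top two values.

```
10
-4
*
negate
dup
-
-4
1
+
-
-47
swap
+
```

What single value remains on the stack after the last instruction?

-44

10      10
-4      10 -4
*       -40
negate  40
dup     40 40
-       0
-4      0 -4
1       0 -4 1
+       0 -3
-       3
-47     3 -47
swap    -47 3
+       -44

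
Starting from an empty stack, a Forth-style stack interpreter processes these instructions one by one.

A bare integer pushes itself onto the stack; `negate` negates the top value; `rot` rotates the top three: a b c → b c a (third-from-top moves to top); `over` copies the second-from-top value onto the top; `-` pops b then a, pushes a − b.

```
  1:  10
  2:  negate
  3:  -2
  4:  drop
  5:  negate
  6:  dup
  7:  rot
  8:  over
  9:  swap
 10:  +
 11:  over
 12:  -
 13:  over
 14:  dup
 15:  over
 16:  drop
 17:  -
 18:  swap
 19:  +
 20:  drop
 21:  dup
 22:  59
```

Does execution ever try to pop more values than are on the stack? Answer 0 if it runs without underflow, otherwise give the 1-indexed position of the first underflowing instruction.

10     → [10]
negate → [-10]
-2     → [-10, -2]
drop   → [-10]
negate → [10]
dup    → [10, 10]
rot  — needs 3 operands, stack has 2 → underflow

7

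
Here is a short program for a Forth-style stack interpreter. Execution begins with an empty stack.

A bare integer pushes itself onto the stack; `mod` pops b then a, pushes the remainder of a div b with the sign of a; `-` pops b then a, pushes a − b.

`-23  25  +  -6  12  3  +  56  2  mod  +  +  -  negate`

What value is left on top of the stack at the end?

7

-23    → [-23]
25     → [-23, 25]
+      → [2]
-6     → [2, -6]
12     → [2, -6, 12]
3      → [2, -6, 12, 3]
+      → [2, -6, 15]
56     → [2, -6, 15, 56]
2      → [2, -6, 15, 56, 2]
mod    → [2, -6, 15, 0]
+      → [2, -6, 15]
+      → [2, 9]
-      → [-7]
negate → [7]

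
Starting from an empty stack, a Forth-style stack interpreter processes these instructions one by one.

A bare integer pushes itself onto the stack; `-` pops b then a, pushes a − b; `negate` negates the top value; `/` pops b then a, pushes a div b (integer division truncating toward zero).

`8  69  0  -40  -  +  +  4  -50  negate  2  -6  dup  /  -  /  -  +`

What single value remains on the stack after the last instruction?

71

8       [8]
69      [8, 69]
0       [8, 69, 0]
-40     [8, 69, 0, -40]
-       [8, 69, 40]
+       [8, 109]
+       [117]
4       [117, 4]
-50     [117, 4, -50]
negate  [117, 4, 50]
2       [117, 4, 50, 2]
-6      [117, 4, 50, 2, -6]
dup     [117, 4, 50, 2, -6, -6]
/       [117, 4, 50, 2, 1]
-       [117, 4, 50, 1]
/       [117, 4, 50]
-       [117, -46]
+       [71]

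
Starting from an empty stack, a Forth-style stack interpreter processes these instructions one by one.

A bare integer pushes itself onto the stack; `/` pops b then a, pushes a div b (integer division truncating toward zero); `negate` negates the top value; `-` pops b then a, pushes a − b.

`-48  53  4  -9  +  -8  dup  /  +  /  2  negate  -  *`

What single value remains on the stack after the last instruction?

-48    : [-48]
53     : [-48, 53]
4      : [-48, 53, 4]
-9     : [-48, 53, 4, -9]
+      : [-48, 53, -5]
-8     : [-48, 53, -5, -8]
dup    : [-48, 53, -5, -8, -8]
/      : [-48, 53, -5, 1]
+      : [-48, 53, -4]
/      : [-48, -13]
2      : [-48, -13, 2]
negate : [-48, -13, -2]
-      : [-48, -11]
*      : [528]

528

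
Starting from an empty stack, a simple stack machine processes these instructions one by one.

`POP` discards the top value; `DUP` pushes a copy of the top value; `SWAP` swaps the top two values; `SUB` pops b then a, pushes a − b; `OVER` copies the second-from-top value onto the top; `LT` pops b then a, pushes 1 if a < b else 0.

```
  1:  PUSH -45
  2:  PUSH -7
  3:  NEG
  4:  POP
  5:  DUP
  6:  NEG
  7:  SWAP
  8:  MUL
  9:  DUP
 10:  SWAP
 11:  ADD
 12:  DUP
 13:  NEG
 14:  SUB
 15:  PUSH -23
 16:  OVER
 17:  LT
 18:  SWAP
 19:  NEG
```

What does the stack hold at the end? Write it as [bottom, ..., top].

[0, 8100]

PUSH -45 : [-45]
PUSH -7  : [-45, -7]
NEG      : [-45, 7]
POP      : [-45]
DUP      : [-45, -45]
NEG      : [-45, 45]
SWAP     : [45, -45]
MUL      : [-2025]
DUP      : [-2025, -2025]
SWAP     : [-2025, -2025]
ADD      : [-4050]
DUP      : [-4050, -4050]
NEG      : [-4050, 4050]
SUB      : [-8100]
PUSH -23 : [-8100, -23]
OVER     : [-8100, -23, -8100]
LT       : [-8100, 0]
SWAP     : [0, -8100]
NEG      : [0, 8100]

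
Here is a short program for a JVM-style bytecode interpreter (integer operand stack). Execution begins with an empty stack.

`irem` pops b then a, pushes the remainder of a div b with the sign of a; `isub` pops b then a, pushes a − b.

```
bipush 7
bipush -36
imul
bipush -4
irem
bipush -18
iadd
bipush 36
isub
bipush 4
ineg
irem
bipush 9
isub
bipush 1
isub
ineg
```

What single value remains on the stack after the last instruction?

12

bipush 7    7
bipush -36  7 -36
imul        -252
bipush -4   -252 -4
irem        0
bipush -18  0 -18
iadd        -18
bipush 36   -18 36
isub        -54
bipush 4    -54 4
ineg        -54 -4
irem        -2
bipush 9    -2 9
isub        -11
bipush 1    -11 1
isub        -12
ineg        12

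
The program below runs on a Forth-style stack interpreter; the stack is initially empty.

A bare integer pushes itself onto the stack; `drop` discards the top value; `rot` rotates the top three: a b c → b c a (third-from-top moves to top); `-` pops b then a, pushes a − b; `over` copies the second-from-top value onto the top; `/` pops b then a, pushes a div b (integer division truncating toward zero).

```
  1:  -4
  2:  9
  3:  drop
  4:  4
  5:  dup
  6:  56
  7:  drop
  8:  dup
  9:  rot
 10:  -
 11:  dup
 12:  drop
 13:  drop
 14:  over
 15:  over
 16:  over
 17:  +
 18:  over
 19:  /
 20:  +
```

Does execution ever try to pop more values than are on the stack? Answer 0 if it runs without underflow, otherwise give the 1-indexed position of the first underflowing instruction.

-4    -4
9     -4 9
drop  -4
4     -4 4
dup   -4 4 4
56    -4 4 4 56
drop  -4 4 4
dup   -4 4 4 4
rot   -4 4 4 4
-     -4 4 0
dup   -4 4 0 0
drop  -4 4 0
drop  -4 4
over  -4 4 -4
over  -4 4 -4 4
over  -4 4 -4 4 -4
+     -4 4 -4 0
over  -4 4 -4 0 -4
/     -4 4 -4 0
+     -4 4 -4

0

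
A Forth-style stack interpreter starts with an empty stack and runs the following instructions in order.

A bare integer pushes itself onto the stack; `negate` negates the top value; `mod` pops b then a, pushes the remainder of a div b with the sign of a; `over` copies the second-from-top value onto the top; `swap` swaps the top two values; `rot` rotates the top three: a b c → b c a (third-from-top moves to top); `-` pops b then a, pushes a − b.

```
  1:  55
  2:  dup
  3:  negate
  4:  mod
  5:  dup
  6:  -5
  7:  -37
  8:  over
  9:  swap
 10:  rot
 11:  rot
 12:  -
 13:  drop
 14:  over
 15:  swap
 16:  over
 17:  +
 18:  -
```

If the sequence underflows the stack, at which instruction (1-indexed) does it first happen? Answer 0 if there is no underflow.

0

55      55
dup     55 55
negate  55 -55
mod     0
dup     0 0
-5      0 0 -5
-37     0 0 -5 -37
over    0 0 -5 -37 -5
swap    0 0 -5 -5 -37
rot     0 0 -5 -37 -5
rot     0 0 -37 -5 -5
-       0 0 -37 0
drop    0 0 -37
over    0 0 -37 0
swap    0 0 0 -37
over    0 0 0 -37 0
+       0 0 0 -37
-       0 0 37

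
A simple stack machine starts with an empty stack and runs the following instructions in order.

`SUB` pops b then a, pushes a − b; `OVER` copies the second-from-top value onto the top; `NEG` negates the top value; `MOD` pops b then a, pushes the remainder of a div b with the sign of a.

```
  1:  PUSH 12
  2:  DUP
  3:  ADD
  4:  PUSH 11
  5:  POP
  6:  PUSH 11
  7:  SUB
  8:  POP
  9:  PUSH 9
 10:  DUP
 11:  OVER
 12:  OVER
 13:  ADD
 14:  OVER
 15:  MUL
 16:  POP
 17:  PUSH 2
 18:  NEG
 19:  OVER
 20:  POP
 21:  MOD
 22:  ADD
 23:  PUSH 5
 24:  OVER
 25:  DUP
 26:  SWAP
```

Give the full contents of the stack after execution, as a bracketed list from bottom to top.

PUSH 12 -> 12
DUP     -> 12 12
ADD     -> 24
PUSH 11 -> 24 11
POP     -> 24
PUSH 11 -> 24 11
SUB     -> 13
POP     -> (empty)
PUSH 9  -> 9
DUP     -> 9 9
OVER    -> 9 9 9
OVER    -> 9 9 9 9
ADD     -> 9 9 18
OVER    -> 9 9 18 9
MUL     -> 9 9 162
POP     -> 9 9
PUSH 2  -> 9 9 2
NEG     -> 9 9 -2
OVER    -> 9 9 -2 9
POP     -> 9 9 -2
MOD     -> 9 1
ADD     -> 10
PUSH 5  -> 10 5
OVER    -> 10 5 10
DUP     -> 10 5 10 10
SWAP    -> 10 5 10 10

[10, 5, 10, 10]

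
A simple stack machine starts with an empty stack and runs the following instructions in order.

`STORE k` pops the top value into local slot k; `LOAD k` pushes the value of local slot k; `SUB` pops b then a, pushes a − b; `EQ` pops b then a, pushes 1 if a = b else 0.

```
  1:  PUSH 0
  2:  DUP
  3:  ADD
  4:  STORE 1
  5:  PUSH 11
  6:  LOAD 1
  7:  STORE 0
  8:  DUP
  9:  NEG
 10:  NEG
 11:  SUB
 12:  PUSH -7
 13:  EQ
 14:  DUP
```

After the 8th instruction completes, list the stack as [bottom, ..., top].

PUSH 0   0
DUP      0 0
ADD      0
STORE 1  (empty)
PUSH 11  11
LOAD 1   11 0
STORE 0  11
DUP      11 11

[11, 11]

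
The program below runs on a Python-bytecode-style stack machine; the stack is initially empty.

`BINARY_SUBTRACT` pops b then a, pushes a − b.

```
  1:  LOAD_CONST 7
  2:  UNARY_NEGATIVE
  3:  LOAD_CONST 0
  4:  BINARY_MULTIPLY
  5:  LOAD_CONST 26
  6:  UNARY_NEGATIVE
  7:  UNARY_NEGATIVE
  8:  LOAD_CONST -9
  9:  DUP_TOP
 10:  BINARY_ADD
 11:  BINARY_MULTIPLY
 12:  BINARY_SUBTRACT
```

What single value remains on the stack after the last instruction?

468

LOAD_CONST 7     7
UNARY_NEGATIVE   -7
LOAD_CONST 0     -7 0
BINARY_MULTIPLY  0
LOAD_CONST 26    0 26
UNARY_NEGATIVE   0 -26
UNARY_NEGATIVE   0 26
LOAD_CONST -9    0 26 -9
DUP_TOP          0 26 -9 -9
BINARY_ADD       0 26 -18
BINARY_MULTIPLY  0 -468
BINARY_SUBTRACT  468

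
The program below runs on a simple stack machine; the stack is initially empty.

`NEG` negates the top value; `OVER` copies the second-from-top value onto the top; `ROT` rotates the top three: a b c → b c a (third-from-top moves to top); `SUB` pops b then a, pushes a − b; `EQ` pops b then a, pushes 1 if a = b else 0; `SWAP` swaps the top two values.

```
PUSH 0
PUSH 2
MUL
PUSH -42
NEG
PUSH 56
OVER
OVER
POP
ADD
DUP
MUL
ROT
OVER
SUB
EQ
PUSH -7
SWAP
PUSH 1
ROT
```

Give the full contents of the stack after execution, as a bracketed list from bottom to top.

PUSH 0   : [0]
PUSH 2   : [0, 2]
MUL      : [0]
PUSH -42 : [0, -42]
NEG      : [0, 42]
PUSH 56  : [0, 42, 56]
OVER     : [0, 42, 56, 42]
OVER     : [0, 42, 56, 42, 56]
POP      : [0, 42, 56, 42]
ADD      : [0, 42, 98]
DUP      : [0, 42, 98, 98]
MUL      : [0, 42, 9604]
ROT      : [42, 9604, 0]
OVER     : [42, 9604, 0, 9604]
SUB      : [42, 9604, -9604]
EQ       : [42, 0]
PUSH -7  : [42, 0, -7]
SWAP     : [42, -7, 0]
PUSH 1   : [42, -7, 0, 1]
ROT      : [42, 0, 1, -7]

[42, 0, 1, -7]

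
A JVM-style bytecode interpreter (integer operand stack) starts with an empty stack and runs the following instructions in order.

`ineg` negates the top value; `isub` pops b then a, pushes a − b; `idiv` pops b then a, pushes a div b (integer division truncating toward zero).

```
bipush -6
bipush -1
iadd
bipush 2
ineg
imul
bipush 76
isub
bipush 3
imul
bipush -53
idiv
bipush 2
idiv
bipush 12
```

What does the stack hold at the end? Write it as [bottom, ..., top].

[1, 12]

bipush -6  -> [-6]
bipush -1  -> [-6, -1]
iadd       -> [-7]
bipush 2   -> [-7, 2]
ineg       -> [-7, -2]
imul       -> [14]
bipush 76  -> [14, 76]
isub       -> [-62]
bipush 3   -> [-62, 3]
imul       -> [-186]
bipush -53 -> [-186, -53]
idiv       -> [3]
bipush 2   -> [3, 2]
idiv       -> [1]
bipush 12  -> [1, 12]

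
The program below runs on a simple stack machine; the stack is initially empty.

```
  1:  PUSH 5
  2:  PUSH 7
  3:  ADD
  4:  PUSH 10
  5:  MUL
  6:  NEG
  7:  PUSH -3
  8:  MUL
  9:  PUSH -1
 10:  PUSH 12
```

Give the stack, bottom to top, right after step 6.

PUSH 5  → [5]
PUSH 7  → [5, 7]
ADD     → [12]
PUSH 10 → [12, 10]
MUL     → [120]
NEG     → [-120]

[-120]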